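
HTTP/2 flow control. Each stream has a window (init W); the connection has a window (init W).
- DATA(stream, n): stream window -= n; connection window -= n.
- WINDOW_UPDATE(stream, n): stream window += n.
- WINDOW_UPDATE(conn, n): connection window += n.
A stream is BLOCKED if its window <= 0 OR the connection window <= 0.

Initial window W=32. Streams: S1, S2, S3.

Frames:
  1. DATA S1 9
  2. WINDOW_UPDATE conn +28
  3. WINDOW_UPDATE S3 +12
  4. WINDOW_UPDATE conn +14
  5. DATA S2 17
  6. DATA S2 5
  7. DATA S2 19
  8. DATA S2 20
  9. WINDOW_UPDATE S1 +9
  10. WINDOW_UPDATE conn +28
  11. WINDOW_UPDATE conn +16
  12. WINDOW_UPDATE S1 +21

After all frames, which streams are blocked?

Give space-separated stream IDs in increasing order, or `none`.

Answer: S2

Derivation:
Op 1: conn=23 S1=23 S2=32 S3=32 blocked=[]
Op 2: conn=51 S1=23 S2=32 S3=32 blocked=[]
Op 3: conn=51 S1=23 S2=32 S3=44 blocked=[]
Op 4: conn=65 S1=23 S2=32 S3=44 blocked=[]
Op 5: conn=48 S1=23 S2=15 S3=44 blocked=[]
Op 6: conn=43 S1=23 S2=10 S3=44 blocked=[]
Op 7: conn=24 S1=23 S2=-9 S3=44 blocked=[2]
Op 8: conn=4 S1=23 S2=-29 S3=44 blocked=[2]
Op 9: conn=4 S1=32 S2=-29 S3=44 blocked=[2]
Op 10: conn=32 S1=32 S2=-29 S3=44 blocked=[2]
Op 11: conn=48 S1=32 S2=-29 S3=44 blocked=[2]
Op 12: conn=48 S1=53 S2=-29 S3=44 blocked=[2]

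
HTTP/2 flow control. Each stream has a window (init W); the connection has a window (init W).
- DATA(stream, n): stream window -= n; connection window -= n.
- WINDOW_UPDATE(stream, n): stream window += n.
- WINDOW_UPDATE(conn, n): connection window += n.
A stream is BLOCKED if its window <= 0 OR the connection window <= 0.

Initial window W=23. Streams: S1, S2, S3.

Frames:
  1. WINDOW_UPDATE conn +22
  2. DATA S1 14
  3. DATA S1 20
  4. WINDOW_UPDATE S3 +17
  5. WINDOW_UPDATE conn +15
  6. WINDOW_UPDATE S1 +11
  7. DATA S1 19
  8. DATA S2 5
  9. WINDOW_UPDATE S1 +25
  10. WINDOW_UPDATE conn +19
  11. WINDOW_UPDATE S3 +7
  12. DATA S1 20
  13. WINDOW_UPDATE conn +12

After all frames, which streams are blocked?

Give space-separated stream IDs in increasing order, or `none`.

Answer: S1

Derivation:
Op 1: conn=45 S1=23 S2=23 S3=23 blocked=[]
Op 2: conn=31 S1=9 S2=23 S3=23 blocked=[]
Op 3: conn=11 S1=-11 S2=23 S3=23 blocked=[1]
Op 4: conn=11 S1=-11 S2=23 S3=40 blocked=[1]
Op 5: conn=26 S1=-11 S2=23 S3=40 blocked=[1]
Op 6: conn=26 S1=0 S2=23 S3=40 blocked=[1]
Op 7: conn=7 S1=-19 S2=23 S3=40 blocked=[1]
Op 8: conn=2 S1=-19 S2=18 S3=40 blocked=[1]
Op 9: conn=2 S1=6 S2=18 S3=40 blocked=[]
Op 10: conn=21 S1=6 S2=18 S3=40 blocked=[]
Op 11: conn=21 S1=6 S2=18 S3=47 blocked=[]
Op 12: conn=1 S1=-14 S2=18 S3=47 blocked=[1]
Op 13: conn=13 S1=-14 S2=18 S3=47 blocked=[1]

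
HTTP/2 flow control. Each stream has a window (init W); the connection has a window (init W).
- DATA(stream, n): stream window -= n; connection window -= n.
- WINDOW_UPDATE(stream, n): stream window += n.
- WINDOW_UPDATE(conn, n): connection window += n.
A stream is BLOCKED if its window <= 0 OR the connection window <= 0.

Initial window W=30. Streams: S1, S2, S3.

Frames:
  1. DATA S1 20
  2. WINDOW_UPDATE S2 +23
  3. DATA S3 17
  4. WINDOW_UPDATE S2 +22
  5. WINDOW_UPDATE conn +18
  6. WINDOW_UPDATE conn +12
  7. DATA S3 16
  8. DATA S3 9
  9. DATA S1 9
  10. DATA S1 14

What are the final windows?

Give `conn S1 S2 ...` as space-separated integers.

Op 1: conn=10 S1=10 S2=30 S3=30 blocked=[]
Op 2: conn=10 S1=10 S2=53 S3=30 blocked=[]
Op 3: conn=-7 S1=10 S2=53 S3=13 blocked=[1, 2, 3]
Op 4: conn=-7 S1=10 S2=75 S3=13 blocked=[1, 2, 3]
Op 5: conn=11 S1=10 S2=75 S3=13 blocked=[]
Op 6: conn=23 S1=10 S2=75 S3=13 blocked=[]
Op 7: conn=7 S1=10 S2=75 S3=-3 blocked=[3]
Op 8: conn=-2 S1=10 S2=75 S3=-12 blocked=[1, 2, 3]
Op 9: conn=-11 S1=1 S2=75 S3=-12 blocked=[1, 2, 3]
Op 10: conn=-25 S1=-13 S2=75 S3=-12 blocked=[1, 2, 3]

Answer: -25 -13 75 -12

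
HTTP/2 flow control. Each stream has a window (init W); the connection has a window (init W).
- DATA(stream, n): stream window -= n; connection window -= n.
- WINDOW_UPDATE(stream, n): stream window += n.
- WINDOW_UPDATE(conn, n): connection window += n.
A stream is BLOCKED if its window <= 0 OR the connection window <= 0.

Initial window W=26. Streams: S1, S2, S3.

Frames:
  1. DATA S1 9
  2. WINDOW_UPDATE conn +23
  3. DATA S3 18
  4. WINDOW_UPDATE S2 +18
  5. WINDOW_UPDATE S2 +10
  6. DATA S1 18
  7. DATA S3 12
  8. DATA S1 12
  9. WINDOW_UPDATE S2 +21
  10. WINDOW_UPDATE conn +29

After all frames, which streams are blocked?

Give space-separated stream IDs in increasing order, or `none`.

Answer: S1 S3

Derivation:
Op 1: conn=17 S1=17 S2=26 S3=26 blocked=[]
Op 2: conn=40 S1=17 S2=26 S3=26 blocked=[]
Op 3: conn=22 S1=17 S2=26 S3=8 blocked=[]
Op 4: conn=22 S1=17 S2=44 S3=8 blocked=[]
Op 5: conn=22 S1=17 S2=54 S3=8 blocked=[]
Op 6: conn=4 S1=-1 S2=54 S3=8 blocked=[1]
Op 7: conn=-8 S1=-1 S2=54 S3=-4 blocked=[1, 2, 3]
Op 8: conn=-20 S1=-13 S2=54 S3=-4 blocked=[1, 2, 3]
Op 9: conn=-20 S1=-13 S2=75 S3=-4 blocked=[1, 2, 3]
Op 10: conn=9 S1=-13 S2=75 S3=-4 blocked=[1, 3]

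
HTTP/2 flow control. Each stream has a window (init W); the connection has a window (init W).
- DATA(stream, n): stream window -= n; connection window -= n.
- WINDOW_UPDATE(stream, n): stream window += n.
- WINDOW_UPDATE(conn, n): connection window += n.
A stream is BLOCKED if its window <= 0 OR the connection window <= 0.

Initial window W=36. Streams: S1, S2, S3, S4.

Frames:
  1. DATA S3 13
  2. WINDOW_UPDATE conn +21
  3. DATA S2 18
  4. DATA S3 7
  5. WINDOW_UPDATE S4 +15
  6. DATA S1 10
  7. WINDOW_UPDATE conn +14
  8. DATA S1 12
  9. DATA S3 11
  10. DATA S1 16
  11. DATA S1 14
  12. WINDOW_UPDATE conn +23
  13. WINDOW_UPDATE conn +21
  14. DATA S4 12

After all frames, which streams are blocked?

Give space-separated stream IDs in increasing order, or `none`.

Answer: S1

Derivation:
Op 1: conn=23 S1=36 S2=36 S3=23 S4=36 blocked=[]
Op 2: conn=44 S1=36 S2=36 S3=23 S4=36 blocked=[]
Op 3: conn=26 S1=36 S2=18 S3=23 S4=36 blocked=[]
Op 4: conn=19 S1=36 S2=18 S3=16 S4=36 blocked=[]
Op 5: conn=19 S1=36 S2=18 S3=16 S4=51 blocked=[]
Op 6: conn=9 S1=26 S2=18 S3=16 S4=51 blocked=[]
Op 7: conn=23 S1=26 S2=18 S3=16 S4=51 blocked=[]
Op 8: conn=11 S1=14 S2=18 S3=16 S4=51 blocked=[]
Op 9: conn=0 S1=14 S2=18 S3=5 S4=51 blocked=[1, 2, 3, 4]
Op 10: conn=-16 S1=-2 S2=18 S3=5 S4=51 blocked=[1, 2, 3, 4]
Op 11: conn=-30 S1=-16 S2=18 S3=5 S4=51 blocked=[1, 2, 3, 4]
Op 12: conn=-7 S1=-16 S2=18 S3=5 S4=51 blocked=[1, 2, 3, 4]
Op 13: conn=14 S1=-16 S2=18 S3=5 S4=51 blocked=[1]
Op 14: conn=2 S1=-16 S2=18 S3=5 S4=39 blocked=[1]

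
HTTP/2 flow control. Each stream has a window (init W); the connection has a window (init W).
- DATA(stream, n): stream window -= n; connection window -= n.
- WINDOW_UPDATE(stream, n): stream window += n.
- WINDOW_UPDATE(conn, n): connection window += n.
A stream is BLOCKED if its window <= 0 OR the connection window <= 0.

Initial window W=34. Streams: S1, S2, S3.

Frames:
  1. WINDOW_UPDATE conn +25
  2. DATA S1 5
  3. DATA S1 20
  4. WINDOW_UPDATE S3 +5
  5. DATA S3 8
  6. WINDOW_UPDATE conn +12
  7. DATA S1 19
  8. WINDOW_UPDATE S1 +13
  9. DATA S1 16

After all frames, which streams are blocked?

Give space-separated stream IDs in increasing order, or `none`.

Answer: S1

Derivation:
Op 1: conn=59 S1=34 S2=34 S3=34 blocked=[]
Op 2: conn=54 S1=29 S2=34 S3=34 blocked=[]
Op 3: conn=34 S1=9 S2=34 S3=34 blocked=[]
Op 4: conn=34 S1=9 S2=34 S3=39 blocked=[]
Op 5: conn=26 S1=9 S2=34 S3=31 blocked=[]
Op 6: conn=38 S1=9 S2=34 S3=31 blocked=[]
Op 7: conn=19 S1=-10 S2=34 S3=31 blocked=[1]
Op 8: conn=19 S1=3 S2=34 S3=31 blocked=[]
Op 9: conn=3 S1=-13 S2=34 S3=31 blocked=[1]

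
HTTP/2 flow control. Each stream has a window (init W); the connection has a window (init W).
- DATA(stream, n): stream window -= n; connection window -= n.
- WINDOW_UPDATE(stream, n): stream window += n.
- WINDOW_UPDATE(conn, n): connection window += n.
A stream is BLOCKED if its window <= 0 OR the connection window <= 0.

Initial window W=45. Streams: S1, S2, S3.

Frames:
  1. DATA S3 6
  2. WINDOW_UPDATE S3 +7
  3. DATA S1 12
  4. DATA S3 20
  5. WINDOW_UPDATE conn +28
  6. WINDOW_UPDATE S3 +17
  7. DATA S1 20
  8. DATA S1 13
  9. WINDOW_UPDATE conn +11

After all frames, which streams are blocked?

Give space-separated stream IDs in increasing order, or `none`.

Answer: S1

Derivation:
Op 1: conn=39 S1=45 S2=45 S3=39 blocked=[]
Op 2: conn=39 S1=45 S2=45 S3=46 blocked=[]
Op 3: conn=27 S1=33 S2=45 S3=46 blocked=[]
Op 4: conn=7 S1=33 S2=45 S3=26 blocked=[]
Op 5: conn=35 S1=33 S2=45 S3=26 blocked=[]
Op 6: conn=35 S1=33 S2=45 S3=43 blocked=[]
Op 7: conn=15 S1=13 S2=45 S3=43 blocked=[]
Op 8: conn=2 S1=0 S2=45 S3=43 blocked=[1]
Op 9: conn=13 S1=0 S2=45 S3=43 blocked=[1]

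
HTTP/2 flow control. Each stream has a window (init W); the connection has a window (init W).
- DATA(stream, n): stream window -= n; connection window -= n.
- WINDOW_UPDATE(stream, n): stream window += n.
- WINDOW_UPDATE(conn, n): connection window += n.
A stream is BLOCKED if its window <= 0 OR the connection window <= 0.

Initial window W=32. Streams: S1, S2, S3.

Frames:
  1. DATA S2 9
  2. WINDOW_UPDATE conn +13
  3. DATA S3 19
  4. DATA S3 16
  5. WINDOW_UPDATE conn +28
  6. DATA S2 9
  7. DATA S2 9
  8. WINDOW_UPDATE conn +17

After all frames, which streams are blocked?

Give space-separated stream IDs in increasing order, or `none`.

Answer: S3

Derivation:
Op 1: conn=23 S1=32 S2=23 S3=32 blocked=[]
Op 2: conn=36 S1=32 S2=23 S3=32 blocked=[]
Op 3: conn=17 S1=32 S2=23 S3=13 blocked=[]
Op 4: conn=1 S1=32 S2=23 S3=-3 blocked=[3]
Op 5: conn=29 S1=32 S2=23 S3=-3 blocked=[3]
Op 6: conn=20 S1=32 S2=14 S3=-3 blocked=[3]
Op 7: conn=11 S1=32 S2=5 S3=-3 blocked=[3]
Op 8: conn=28 S1=32 S2=5 S3=-3 blocked=[3]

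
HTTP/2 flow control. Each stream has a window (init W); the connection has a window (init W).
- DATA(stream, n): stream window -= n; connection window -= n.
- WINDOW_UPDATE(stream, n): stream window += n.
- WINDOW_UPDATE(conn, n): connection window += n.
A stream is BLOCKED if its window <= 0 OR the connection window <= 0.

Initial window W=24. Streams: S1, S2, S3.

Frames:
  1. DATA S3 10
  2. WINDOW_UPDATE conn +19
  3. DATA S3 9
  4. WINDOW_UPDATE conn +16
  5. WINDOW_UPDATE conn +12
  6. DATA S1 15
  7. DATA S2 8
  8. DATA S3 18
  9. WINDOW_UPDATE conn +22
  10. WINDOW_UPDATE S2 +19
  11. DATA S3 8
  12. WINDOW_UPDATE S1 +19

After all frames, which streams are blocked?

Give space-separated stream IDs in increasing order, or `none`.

Op 1: conn=14 S1=24 S2=24 S3=14 blocked=[]
Op 2: conn=33 S1=24 S2=24 S3=14 blocked=[]
Op 3: conn=24 S1=24 S2=24 S3=5 blocked=[]
Op 4: conn=40 S1=24 S2=24 S3=5 blocked=[]
Op 5: conn=52 S1=24 S2=24 S3=5 blocked=[]
Op 6: conn=37 S1=9 S2=24 S3=5 blocked=[]
Op 7: conn=29 S1=9 S2=16 S3=5 blocked=[]
Op 8: conn=11 S1=9 S2=16 S3=-13 blocked=[3]
Op 9: conn=33 S1=9 S2=16 S3=-13 blocked=[3]
Op 10: conn=33 S1=9 S2=35 S3=-13 blocked=[3]
Op 11: conn=25 S1=9 S2=35 S3=-21 blocked=[3]
Op 12: conn=25 S1=28 S2=35 S3=-21 blocked=[3]

Answer: S3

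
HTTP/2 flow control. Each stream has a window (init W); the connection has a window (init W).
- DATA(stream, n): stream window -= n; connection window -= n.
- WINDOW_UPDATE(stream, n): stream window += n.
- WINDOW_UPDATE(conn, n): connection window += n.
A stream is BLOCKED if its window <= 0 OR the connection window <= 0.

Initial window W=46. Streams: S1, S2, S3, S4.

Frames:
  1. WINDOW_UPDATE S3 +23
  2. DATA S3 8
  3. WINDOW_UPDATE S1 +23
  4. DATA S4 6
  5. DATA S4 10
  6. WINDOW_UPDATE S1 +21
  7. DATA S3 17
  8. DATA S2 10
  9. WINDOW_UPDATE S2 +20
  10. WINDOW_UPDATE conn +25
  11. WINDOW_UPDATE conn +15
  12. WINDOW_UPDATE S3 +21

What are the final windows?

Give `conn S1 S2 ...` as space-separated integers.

Answer: 35 90 56 65 30

Derivation:
Op 1: conn=46 S1=46 S2=46 S3=69 S4=46 blocked=[]
Op 2: conn=38 S1=46 S2=46 S3=61 S4=46 blocked=[]
Op 3: conn=38 S1=69 S2=46 S3=61 S4=46 blocked=[]
Op 4: conn=32 S1=69 S2=46 S3=61 S4=40 blocked=[]
Op 5: conn=22 S1=69 S2=46 S3=61 S4=30 blocked=[]
Op 6: conn=22 S1=90 S2=46 S3=61 S4=30 blocked=[]
Op 7: conn=5 S1=90 S2=46 S3=44 S4=30 blocked=[]
Op 8: conn=-5 S1=90 S2=36 S3=44 S4=30 blocked=[1, 2, 3, 4]
Op 9: conn=-5 S1=90 S2=56 S3=44 S4=30 blocked=[1, 2, 3, 4]
Op 10: conn=20 S1=90 S2=56 S3=44 S4=30 blocked=[]
Op 11: conn=35 S1=90 S2=56 S3=44 S4=30 blocked=[]
Op 12: conn=35 S1=90 S2=56 S3=65 S4=30 blocked=[]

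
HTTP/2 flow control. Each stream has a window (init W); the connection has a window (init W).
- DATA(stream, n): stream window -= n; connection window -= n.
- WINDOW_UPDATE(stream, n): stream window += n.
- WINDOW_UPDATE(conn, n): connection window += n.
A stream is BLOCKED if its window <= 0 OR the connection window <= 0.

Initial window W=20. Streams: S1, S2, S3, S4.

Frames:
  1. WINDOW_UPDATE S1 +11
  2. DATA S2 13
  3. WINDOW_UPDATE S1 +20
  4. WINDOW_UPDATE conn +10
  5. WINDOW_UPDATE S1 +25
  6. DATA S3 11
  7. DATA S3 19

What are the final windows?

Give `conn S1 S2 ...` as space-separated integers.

Op 1: conn=20 S1=31 S2=20 S3=20 S4=20 blocked=[]
Op 2: conn=7 S1=31 S2=7 S3=20 S4=20 blocked=[]
Op 3: conn=7 S1=51 S2=7 S3=20 S4=20 blocked=[]
Op 4: conn=17 S1=51 S2=7 S3=20 S4=20 blocked=[]
Op 5: conn=17 S1=76 S2=7 S3=20 S4=20 blocked=[]
Op 6: conn=6 S1=76 S2=7 S3=9 S4=20 blocked=[]
Op 7: conn=-13 S1=76 S2=7 S3=-10 S4=20 blocked=[1, 2, 3, 4]

Answer: -13 76 7 -10 20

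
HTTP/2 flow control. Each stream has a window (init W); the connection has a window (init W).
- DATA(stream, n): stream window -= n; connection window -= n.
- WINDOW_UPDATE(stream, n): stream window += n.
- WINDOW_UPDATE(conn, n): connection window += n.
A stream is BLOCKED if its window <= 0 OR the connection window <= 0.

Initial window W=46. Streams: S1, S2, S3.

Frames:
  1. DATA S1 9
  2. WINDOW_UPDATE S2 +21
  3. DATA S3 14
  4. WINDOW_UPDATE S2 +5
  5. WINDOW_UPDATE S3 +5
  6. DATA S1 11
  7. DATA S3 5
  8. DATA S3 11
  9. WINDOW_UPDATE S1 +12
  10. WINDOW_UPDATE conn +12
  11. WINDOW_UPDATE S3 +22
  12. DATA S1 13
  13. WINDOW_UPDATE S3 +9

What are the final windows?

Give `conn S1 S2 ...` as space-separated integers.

Answer: -5 25 72 52

Derivation:
Op 1: conn=37 S1=37 S2=46 S3=46 blocked=[]
Op 2: conn=37 S1=37 S2=67 S3=46 blocked=[]
Op 3: conn=23 S1=37 S2=67 S3=32 blocked=[]
Op 4: conn=23 S1=37 S2=72 S3=32 blocked=[]
Op 5: conn=23 S1=37 S2=72 S3=37 blocked=[]
Op 6: conn=12 S1=26 S2=72 S3=37 blocked=[]
Op 7: conn=7 S1=26 S2=72 S3=32 blocked=[]
Op 8: conn=-4 S1=26 S2=72 S3=21 blocked=[1, 2, 3]
Op 9: conn=-4 S1=38 S2=72 S3=21 blocked=[1, 2, 3]
Op 10: conn=8 S1=38 S2=72 S3=21 blocked=[]
Op 11: conn=8 S1=38 S2=72 S3=43 blocked=[]
Op 12: conn=-5 S1=25 S2=72 S3=43 blocked=[1, 2, 3]
Op 13: conn=-5 S1=25 S2=72 S3=52 blocked=[1, 2, 3]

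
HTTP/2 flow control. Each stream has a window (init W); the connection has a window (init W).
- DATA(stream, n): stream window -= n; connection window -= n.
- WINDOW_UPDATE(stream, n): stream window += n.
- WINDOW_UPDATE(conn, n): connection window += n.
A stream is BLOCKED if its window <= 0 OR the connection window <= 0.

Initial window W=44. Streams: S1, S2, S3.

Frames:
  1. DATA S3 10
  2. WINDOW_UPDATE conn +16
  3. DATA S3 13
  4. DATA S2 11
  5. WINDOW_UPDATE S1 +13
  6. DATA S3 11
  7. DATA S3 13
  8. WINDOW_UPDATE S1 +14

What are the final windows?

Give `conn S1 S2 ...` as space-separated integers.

Op 1: conn=34 S1=44 S2=44 S3=34 blocked=[]
Op 2: conn=50 S1=44 S2=44 S3=34 blocked=[]
Op 3: conn=37 S1=44 S2=44 S3=21 blocked=[]
Op 4: conn=26 S1=44 S2=33 S3=21 blocked=[]
Op 5: conn=26 S1=57 S2=33 S3=21 blocked=[]
Op 6: conn=15 S1=57 S2=33 S3=10 blocked=[]
Op 7: conn=2 S1=57 S2=33 S3=-3 blocked=[3]
Op 8: conn=2 S1=71 S2=33 S3=-3 blocked=[3]

Answer: 2 71 33 -3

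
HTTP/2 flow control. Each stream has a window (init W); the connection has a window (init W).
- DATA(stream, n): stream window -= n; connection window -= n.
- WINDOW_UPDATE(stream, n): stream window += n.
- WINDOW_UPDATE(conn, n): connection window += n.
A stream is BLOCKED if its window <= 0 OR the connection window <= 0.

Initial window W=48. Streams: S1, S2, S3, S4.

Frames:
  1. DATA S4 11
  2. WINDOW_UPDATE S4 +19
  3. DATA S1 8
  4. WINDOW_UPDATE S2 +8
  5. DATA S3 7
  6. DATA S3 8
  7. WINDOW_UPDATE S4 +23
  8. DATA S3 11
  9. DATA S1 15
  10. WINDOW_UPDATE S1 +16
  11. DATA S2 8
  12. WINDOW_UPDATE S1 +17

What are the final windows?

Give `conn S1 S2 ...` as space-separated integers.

Answer: -20 58 48 22 79

Derivation:
Op 1: conn=37 S1=48 S2=48 S3=48 S4=37 blocked=[]
Op 2: conn=37 S1=48 S2=48 S3=48 S4=56 blocked=[]
Op 3: conn=29 S1=40 S2=48 S3=48 S4=56 blocked=[]
Op 4: conn=29 S1=40 S2=56 S3=48 S4=56 blocked=[]
Op 5: conn=22 S1=40 S2=56 S3=41 S4=56 blocked=[]
Op 6: conn=14 S1=40 S2=56 S3=33 S4=56 blocked=[]
Op 7: conn=14 S1=40 S2=56 S3=33 S4=79 blocked=[]
Op 8: conn=3 S1=40 S2=56 S3=22 S4=79 blocked=[]
Op 9: conn=-12 S1=25 S2=56 S3=22 S4=79 blocked=[1, 2, 3, 4]
Op 10: conn=-12 S1=41 S2=56 S3=22 S4=79 blocked=[1, 2, 3, 4]
Op 11: conn=-20 S1=41 S2=48 S3=22 S4=79 blocked=[1, 2, 3, 4]
Op 12: conn=-20 S1=58 S2=48 S3=22 S4=79 blocked=[1, 2, 3, 4]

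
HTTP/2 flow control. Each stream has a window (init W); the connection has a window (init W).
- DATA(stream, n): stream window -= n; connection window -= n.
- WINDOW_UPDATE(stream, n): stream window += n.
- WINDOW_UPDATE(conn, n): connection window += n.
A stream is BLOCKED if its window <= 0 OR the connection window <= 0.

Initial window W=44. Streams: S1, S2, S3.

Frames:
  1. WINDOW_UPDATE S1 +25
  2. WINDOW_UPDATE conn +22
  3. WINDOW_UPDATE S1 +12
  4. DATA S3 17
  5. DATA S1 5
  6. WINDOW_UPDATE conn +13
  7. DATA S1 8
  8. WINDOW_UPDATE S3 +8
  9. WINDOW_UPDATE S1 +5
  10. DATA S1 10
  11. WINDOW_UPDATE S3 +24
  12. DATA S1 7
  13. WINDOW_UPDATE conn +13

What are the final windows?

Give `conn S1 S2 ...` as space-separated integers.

Op 1: conn=44 S1=69 S2=44 S3=44 blocked=[]
Op 2: conn=66 S1=69 S2=44 S3=44 blocked=[]
Op 3: conn=66 S1=81 S2=44 S3=44 blocked=[]
Op 4: conn=49 S1=81 S2=44 S3=27 blocked=[]
Op 5: conn=44 S1=76 S2=44 S3=27 blocked=[]
Op 6: conn=57 S1=76 S2=44 S3=27 blocked=[]
Op 7: conn=49 S1=68 S2=44 S3=27 blocked=[]
Op 8: conn=49 S1=68 S2=44 S3=35 blocked=[]
Op 9: conn=49 S1=73 S2=44 S3=35 blocked=[]
Op 10: conn=39 S1=63 S2=44 S3=35 blocked=[]
Op 11: conn=39 S1=63 S2=44 S3=59 blocked=[]
Op 12: conn=32 S1=56 S2=44 S3=59 blocked=[]
Op 13: conn=45 S1=56 S2=44 S3=59 blocked=[]

Answer: 45 56 44 59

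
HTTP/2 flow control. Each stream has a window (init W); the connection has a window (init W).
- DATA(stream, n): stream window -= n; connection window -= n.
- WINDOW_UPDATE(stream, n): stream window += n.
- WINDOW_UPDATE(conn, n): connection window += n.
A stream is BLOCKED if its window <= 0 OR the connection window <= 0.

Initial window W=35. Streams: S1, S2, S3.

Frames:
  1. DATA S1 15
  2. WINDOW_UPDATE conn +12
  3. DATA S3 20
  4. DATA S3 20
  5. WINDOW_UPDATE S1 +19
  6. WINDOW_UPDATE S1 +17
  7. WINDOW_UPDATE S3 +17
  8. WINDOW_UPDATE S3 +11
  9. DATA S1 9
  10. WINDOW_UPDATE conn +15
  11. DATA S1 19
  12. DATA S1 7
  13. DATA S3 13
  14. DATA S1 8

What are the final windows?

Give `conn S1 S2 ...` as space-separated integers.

Op 1: conn=20 S1=20 S2=35 S3=35 blocked=[]
Op 2: conn=32 S1=20 S2=35 S3=35 blocked=[]
Op 3: conn=12 S1=20 S2=35 S3=15 blocked=[]
Op 4: conn=-8 S1=20 S2=35 S3=-5 blocked=[1, 2, 3]
Op 5: conn=-8 S1=39 S2=35 S3=-5 blocked=[1, 2, 3]
Op 6: conn=-8 S1=56 S2=35 S3=-5 blocked=[1, 2, 3]
Op 7: conn=-8 S1=56 S2=35 S3=12 blocked=[1, 2, 3]
Op 8: conn=-8 S1=56 S2=35 S3=23 blocked=[1, 2, 3]
Op 9: conn=-17 S1=47 S2=35 S3=23 blocked=[1, 2, 3]
Op 10: conn=-2 S1=47 S2=35 S3=23 blocked=[1, 2, 3]
Op 11: conn=-21 S1=28 S2=35 S3=23 blocked=[1, 2, 3]
Op 12: conn=-28 S1=21 S2=35 S3=23 blocked=[1, 2, 3]
Op 13: conn=-41 S1=21 S2=35 S3=10 blocked=[1, 2, 3]
Op 14: conn=-49 S1=13 S2=35 S3=10 blocked=[1, 2, 3]

Answer: -49 13 35 10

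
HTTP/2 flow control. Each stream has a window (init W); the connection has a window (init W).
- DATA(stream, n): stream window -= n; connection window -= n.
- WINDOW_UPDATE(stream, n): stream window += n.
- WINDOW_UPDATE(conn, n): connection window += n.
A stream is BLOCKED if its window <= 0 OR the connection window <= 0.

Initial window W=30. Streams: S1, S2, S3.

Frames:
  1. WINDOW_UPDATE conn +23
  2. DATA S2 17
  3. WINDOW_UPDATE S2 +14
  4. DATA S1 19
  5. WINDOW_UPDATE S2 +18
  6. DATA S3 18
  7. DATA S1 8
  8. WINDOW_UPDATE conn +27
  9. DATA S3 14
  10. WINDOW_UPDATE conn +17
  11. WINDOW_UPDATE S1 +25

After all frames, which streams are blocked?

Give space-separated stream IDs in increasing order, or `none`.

Op 1: conn=53 S1=30 S2=30 S3=30 blocked=[]
Op 2: conn=36 S1=30 S2=13 S3=30 blocked=[]
Op 3: conn=36 S1=30 S2=27 S3=30 blocked=[]
Op 4: conn=17 S1=11 S2=27 S3=30 blocked=[]
Op 5: conn=17 S1=11 S2=45 S3=30 blocked=[]
Op 6: conn=-1 S1=11 S2=45 S3=12 blocked=[1, 2, 3]
Op 7: conn=-9 S1=3 S2=45 S3=12 blocked=[1, 2, 3]
Op 8: conn=18 S1=3 S2=45 S3=12 blocked=[]
Op 9: conn=4 S1=3 S2=45 S3=-2 blocked=[3]
Op 10: conn=21 S1=3 S2=45 S3=-2 blocked=[3]
Op 11: conn=21 S1=28 S2=45 S3=-2 blocked=[3]

Answer: S3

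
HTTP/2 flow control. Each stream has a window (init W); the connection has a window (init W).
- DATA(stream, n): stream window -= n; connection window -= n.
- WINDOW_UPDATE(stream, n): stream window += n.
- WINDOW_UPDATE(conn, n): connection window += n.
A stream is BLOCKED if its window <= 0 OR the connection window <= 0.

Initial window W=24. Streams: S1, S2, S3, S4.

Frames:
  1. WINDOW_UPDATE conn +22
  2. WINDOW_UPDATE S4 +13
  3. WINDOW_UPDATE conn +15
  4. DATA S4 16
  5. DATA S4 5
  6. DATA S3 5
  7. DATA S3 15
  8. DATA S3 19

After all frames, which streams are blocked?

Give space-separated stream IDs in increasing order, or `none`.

Answer: S3

Derivation:
Op 1: conn=46 S1=24 S2=24 S3=24 S4=24 blocked=[]
Op 2: conn=46 S1=24 S2=24 S3=24 S4=37 blocked=[]
Op 3: conn=61 S1=24 S2=24 S3=24 S4=37 blocked=[]
Op 4: conn=45 S1=24 S2=24 S3=24 S4=21 blocked=[]
Op 5: conn=40 S1=24 S2=24 S3=24 S4=16 blocked=[]
Op 6: conn=35 S1=24 S2=24 S3=19 S4=16 blocked=[]
Op 7: conn=20 S1=24 S2=24 S3=4 S4=16 blocked=[]
Op 8: conn=1 S1=24 S2=24 S3=-15 S4=16 blocked=[3]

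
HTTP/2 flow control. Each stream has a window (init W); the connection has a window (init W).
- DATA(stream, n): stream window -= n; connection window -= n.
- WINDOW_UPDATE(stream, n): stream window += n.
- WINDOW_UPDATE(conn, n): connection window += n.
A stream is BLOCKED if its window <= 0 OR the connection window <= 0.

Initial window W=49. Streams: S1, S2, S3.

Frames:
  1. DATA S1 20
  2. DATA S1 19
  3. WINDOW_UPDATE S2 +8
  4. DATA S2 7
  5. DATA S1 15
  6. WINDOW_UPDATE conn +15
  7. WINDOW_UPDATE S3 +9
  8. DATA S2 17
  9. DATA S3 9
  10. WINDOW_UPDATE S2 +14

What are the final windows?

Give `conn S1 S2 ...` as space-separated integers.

Op 1: conn=29 S1=29 S2=49 S3=49 blocked=[]
Op 2: conn=10 S1=10 S2=49 S3=49 blocked=[]
Op 3: conn=10 S1=10 S2=57 S3=49 blocked=[]
Op 4: conn=3 S1=10 S2=50 S3=49 blocked=[]
Op 5: conn=-12 S1=-5 S2=50 S3=49 blocked=[1, 2, 3]
Op 6: conn=3 S1=-5 S2=50 S3=49 blocked=[1]
Op 7: conn=3 S1=-5 S2=50 S3=58 blocked=[1]
Op 8: conn=-14 S1=-5 S2=33 S3=58 blocked=[1, 2, 3]
Op 9: conn=-23 S1=-5 S2=33 S3=49 blocked=[1, 2, 3]
Op 10: conn=-23 S1=-5 S2=47 S3=49 blocked=[1, 2, 3]

Answer: -23 -5 47 49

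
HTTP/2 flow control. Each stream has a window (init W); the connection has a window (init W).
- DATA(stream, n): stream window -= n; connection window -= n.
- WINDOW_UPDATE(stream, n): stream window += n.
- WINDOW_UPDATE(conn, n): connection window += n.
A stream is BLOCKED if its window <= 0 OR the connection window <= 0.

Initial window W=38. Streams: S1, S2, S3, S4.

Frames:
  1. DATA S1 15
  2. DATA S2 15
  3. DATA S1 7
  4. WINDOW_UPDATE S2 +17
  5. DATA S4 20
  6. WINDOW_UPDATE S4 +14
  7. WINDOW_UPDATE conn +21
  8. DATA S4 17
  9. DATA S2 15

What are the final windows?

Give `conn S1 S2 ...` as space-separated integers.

Op 1: conn=23 S1=23 S2=38 S3=38 S4=38 blocked=[]
Op 2: conn=8 S1=23 S2=23 S3=38 S4=38 blocked=[]
Op 3: conn=1 S1=16 S2=23 S3=38 S4=38 blocked=[]
Op 4: conn=1 S1=16 S2=40 S3=38 S4=38 blocked=[]
Op 5: conn=-19 S1=16 S2=40 S3=38 S4=18 blocked=[1, 2, 3, 4]
Op 6: conn=-19 S1=16 S2=40 S3=38 S4=32 blocked=[1, 2, 3, 4]
Op 7: conn=2 S1=16 S2=40 S3=38 S4=32 blocked=[]
Op 8: conn=-15 S1=16 S2=40 S3=38 S4=15 blocked=[1, 2, 3, 4]
Op 9: conn=-30 S1=16 S2=25 S3=38 S4=15 blocked=[1, 2, 3, 4]

Answer: -30 16 25 38 15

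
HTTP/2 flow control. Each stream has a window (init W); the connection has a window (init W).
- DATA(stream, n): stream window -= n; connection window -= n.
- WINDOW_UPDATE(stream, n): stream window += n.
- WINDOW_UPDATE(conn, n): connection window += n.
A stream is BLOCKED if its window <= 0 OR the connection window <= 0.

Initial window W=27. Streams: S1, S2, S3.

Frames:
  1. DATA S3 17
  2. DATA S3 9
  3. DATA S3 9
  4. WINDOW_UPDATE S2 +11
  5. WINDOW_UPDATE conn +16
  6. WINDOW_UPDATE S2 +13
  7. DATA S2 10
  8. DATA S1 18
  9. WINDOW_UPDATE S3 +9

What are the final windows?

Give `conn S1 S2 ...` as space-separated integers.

Answer: -20 9 41 1

Derivation:
Op 1: conn=10 S1=27 S2=27 S3=10 blocked=[]
Op 2: conn=1 S1=27 S2=27 S3=1 blocked=[]
Op 3: conn=-8 S1=27 S2=27 S3=-8 blocked=[1, 2, 3]
Op 4: conn=-8 S1=27 S2=38 S3=-8 blocked=[1, 2, 3]
Op 5: conn=8 S1=27 S2=38 S3=-8 blocked=[3]
Op 6: conn=8 S1=27 S2=51 S3=-8 blocked=[3]
Op 7: conn=-2 S1=27 S2=41 S3=-8 blocked=[1, 2, 3]
Op 8: conn=-20 S1=9 S2=41 S3=-8 blocked=[1, 2, 3]
Op 9: conn=-20 S1=9 S2=41 S3=1 blocked=[1, 2, 3]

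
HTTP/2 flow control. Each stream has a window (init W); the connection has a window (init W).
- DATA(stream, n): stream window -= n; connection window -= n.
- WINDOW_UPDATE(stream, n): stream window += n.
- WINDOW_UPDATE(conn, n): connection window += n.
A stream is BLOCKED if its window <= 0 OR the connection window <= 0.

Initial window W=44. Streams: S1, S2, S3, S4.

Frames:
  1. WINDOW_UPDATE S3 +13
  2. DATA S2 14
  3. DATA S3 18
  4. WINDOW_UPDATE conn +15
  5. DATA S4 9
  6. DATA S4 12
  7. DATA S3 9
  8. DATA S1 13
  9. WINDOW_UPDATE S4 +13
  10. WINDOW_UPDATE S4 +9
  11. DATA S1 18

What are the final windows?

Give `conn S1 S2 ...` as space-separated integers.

Op 1: conn=44 S1=44 S2=44 S3=57 S4=44 blocked=[]
Op 2: conn=30 S1=44 S2=30 S3=57 S4=44 blocked=[]
Op 3: conn=12 S1=44 S2=30 S3=39 S4=44 blocked=[]
Op 4: conn=27 S1=44 S2=30 S3=39 S4=44 blocked=[]
Op 5: conn=18 S1=44 S2=30 S3=39 S4=35 blocked=[]
Op 6: conn=6 S1=44 S2=30 S3=39 S4=23 blocked=[]
Op 7: conn=-3 S1=44 S2=30 S3=30 S4=23 blocked=[1, 2, 3, 4]
Op 8: conn=-16 S1=31 S2=30 S3=30 S4=23 blocked=[1, 2, 3, 4]
Op 9: conn=-16 S1=31 S2=30 S3=30 S4=36 blocked=[1, 2, 3, 4]
Op 10: conn=-16 S1=31 S2=30 S3=30 S4=45 blocked=[1, 2, 3, 4]
Op 11: conn=-34 S1=13 S2=30 S3=30 S4=45 blocked=[1, 2, 3, 4]

Answer: -34 13 30 30 45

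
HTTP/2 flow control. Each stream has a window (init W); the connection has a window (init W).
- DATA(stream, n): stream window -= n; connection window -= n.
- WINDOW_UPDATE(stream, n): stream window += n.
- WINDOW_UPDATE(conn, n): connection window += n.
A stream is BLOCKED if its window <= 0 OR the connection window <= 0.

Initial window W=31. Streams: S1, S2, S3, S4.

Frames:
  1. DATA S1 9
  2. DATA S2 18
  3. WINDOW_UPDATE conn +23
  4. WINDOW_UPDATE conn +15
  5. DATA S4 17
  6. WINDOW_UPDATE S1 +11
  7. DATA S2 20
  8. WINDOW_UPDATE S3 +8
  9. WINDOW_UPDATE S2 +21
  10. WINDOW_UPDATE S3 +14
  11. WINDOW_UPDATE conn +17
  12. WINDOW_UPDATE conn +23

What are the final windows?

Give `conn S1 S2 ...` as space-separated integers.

Op 1: conn=22 S1=22 S2=31 S3=31 S4=31 blocked=[]
Op 2: conn=4 S1=22 S2=13 S3=31 S4=31 blocked=[]
Op 3: conn=27 S1=22 S2=13 S3=31 S4=31 blocked=[]
Op 4: conn=42 S1=22 S2=13 S3=31 S4=31 blocked=[]
Op 5: conn=25 S1=22 S2=13 S3=31 S4=14 blocked=[]
Op 6: conn=25 S1=33 S2=13 S3=31 S4=14 blocked=[]
Op 7: conn=5 S1=33 S2=-7 S3=31 S4=14 blocked=[2]
Op 8: conn=5 S1=33 S2=-7 S3=39 S4=14 blocked=[2]
Op 9: conn=5 S1=33 S2=14 S3=39 S4=14 blocked=[]
Op 10: conn=5 S1=33 S2=14 S3=53 S4=14 blocked=[]
Op 11: conn=22 S1=33 S2=14 S3=53 S4=14 blocked=[]
Op 12: conn=45 S1=33 S2=14 S3=53 S4=14 blocked=[]

Answer: 45 33 14 53 14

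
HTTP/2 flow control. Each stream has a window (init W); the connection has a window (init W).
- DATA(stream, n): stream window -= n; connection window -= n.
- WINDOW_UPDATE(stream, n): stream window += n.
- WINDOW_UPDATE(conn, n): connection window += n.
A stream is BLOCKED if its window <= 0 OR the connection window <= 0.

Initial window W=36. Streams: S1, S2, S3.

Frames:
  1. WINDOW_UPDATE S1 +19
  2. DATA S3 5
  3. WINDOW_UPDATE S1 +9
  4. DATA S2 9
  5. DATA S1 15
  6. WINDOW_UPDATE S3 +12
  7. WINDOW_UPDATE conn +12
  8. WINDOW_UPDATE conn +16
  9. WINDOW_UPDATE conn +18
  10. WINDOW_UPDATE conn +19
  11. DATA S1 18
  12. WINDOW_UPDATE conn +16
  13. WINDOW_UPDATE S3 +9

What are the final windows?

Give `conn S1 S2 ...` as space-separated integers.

Op 1: conn=36 S1=55 S2=36 S3=36 blocked=[]
Op 2: conn=31 S1=55 S2=36 S3=31 blocked=[]
Op 3: conn=31 S1=64 S2=36 S3=31 blocked=[]
Op 4: conn=22 S1=64 S2=27 S3=31 blocked=[]
Op 5: conn=7 S1=49 S2=27 S3=31 blocked=[]
Op 6: conn=7 S1=49 S2=27 S3=43 blocked=[]
Op 7: conn=19 S1=49 S2=27 S3=43 blocked=[]
Op 8: conn=35 S1=49 S2=27 S3=43 blocked=[]
Op 9: conn=53 S1=49 S2=27 S3=43 blocked=[]
Op 10: conn=72 S1=49 S2=27 S3=43 blocked=[]
Op 11: conn=54 S1=31 S2=27 S3=43 blocked=[]
Op 12: conn=70 S1=31 S2=27 S3=43 blocked=[]
Op 13: conn=70 S1=31 S2=27 S3=52 blocked=[]

Answer: 70 31 27 52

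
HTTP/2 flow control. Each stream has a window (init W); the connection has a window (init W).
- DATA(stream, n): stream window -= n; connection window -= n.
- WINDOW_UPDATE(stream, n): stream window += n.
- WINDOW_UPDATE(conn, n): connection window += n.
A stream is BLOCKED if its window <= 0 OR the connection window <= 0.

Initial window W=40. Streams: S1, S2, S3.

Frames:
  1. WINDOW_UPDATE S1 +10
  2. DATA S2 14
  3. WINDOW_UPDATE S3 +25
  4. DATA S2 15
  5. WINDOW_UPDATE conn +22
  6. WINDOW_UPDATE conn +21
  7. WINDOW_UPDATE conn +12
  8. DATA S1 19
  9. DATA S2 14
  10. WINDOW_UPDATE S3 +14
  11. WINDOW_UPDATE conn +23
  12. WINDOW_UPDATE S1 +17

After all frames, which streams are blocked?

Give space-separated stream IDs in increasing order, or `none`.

Op 1: conn=40 S1=50 S2=40 S3=40 blocked=[]
Op 2: conn=26 S1=50 S2=26 S3=40 blocked=[]
Op 3: conn=26 S1=50 S2=26 S3=65 blocked=[]
Op 4: conn=11 S1=50 S2=11 S3=65 blocked=[]
Op 5: conn=33 S1=50 S2=11 S3=65 blocked=[]
Op 6: conn=54 S1=50 S2=11 S3=65 blocked=[]
Op 7: conn=66 S1=50 S2=11 S3=65 blocked=[]
Op 8: conn=47 S1=31 S2=11 S3=65 blocked=[]
Op 9: conn=33 S1=31 S2=-3 S3=65 blocked=[2]
Op 10: conn=33 S1=31 S2=-3 S3=79 blocked=[2]
Op 11: conn=56 S1=31 S2=-3 S3=79 blocked=[2]
Op 12: conn=56 S1=48 S2=-3 S3=79 blocked=[2]

Answer: S2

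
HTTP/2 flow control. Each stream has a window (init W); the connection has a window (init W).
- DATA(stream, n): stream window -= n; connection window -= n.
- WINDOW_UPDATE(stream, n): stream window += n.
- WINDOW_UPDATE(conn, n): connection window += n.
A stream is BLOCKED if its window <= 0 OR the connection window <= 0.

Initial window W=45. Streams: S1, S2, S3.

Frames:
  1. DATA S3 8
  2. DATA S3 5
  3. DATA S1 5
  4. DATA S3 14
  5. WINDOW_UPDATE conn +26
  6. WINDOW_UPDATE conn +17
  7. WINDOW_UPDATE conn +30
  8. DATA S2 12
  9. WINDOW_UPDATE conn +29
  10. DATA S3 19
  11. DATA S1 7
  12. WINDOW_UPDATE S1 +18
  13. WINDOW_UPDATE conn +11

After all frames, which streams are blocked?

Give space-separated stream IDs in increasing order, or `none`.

Op 1: conn=37 S1=45 S2=45 S3=37 blocked=[]
Op 2: conn=32 S1=45 S2=45 S3=32 blocked=[]
Op 3: conn=27 S1=40 S2=45 S3=32 blocked=[]
Op 4: conn=13 S1=40 S2=45 S3=18 blocked=[]
Op 5: conn=39 S1=40 S2=45 S3=18 blocked=[]
Op 6: conn=56 S1=40 S2=45 S3=18 blocked=[]
Op 7: conn=86 S1=40 S2=45 S3=18 blocked=[]
Op 8: conn=74 S1=40 S2=33 S3=18 blocked=[]
Op 9: conn=103 S1=40 S2=33 S3=18 blocked=[]
Op 10: conn=84 S1=40 S2=33 S3=-1 blocked=[3]
Op 11: conn=77 S1=33 S2=33 S3=-1 blocked=[3]
Op 12: conn=77 S1=51 S2=33 S3=-1 blocked=[3]
Op 13: conn=88 S1=51 S2=33 S3=-1 blocked=[3]

Answer: S3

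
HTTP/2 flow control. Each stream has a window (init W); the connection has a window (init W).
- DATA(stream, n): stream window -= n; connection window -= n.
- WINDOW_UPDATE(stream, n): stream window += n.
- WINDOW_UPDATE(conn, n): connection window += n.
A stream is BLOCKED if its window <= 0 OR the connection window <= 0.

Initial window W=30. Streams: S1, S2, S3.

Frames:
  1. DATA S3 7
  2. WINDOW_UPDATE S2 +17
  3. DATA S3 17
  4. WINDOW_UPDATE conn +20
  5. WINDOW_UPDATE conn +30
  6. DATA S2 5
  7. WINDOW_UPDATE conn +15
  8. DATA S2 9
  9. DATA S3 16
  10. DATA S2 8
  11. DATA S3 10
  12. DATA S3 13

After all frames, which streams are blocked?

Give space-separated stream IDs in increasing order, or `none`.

Op 1: conn=23 S1=30 S2=30 S3=23 blocked=[]
Op 2: conn=23 S1=30 S2=47 S3=23 blocked=[]
Op 3: conn=6 S1=30 S2=47 S3=6 blocked=[]
Op 4: conn=26 S1=30 S2=47 S3=6 blocked=[]
Op 5: conn=56 S1=30 S2=47 S3=6 blocked=[]
Op 6: conn=51 S1=30 S2=42 S3=6 blocked=[]
Op 7: conn=66 S1=30 S2=42 S3=6 blocked=[]
Op 8: conn=57 S1=30 S2=33 S3=6 blocked=[]
Op 9: conn=41 S1=30 S2=33 S3=-10 blocked=[3]
Op 10: conn=33 S1=30 S2=25 S3=-10 blocked=[3]
Op 11: conn=23 S1=30 S2=25 S3=-20 blocked=[3]
Op 12: conn=10 S1=30 S2=25 S3=-33 blocked=[3]

Answer: S3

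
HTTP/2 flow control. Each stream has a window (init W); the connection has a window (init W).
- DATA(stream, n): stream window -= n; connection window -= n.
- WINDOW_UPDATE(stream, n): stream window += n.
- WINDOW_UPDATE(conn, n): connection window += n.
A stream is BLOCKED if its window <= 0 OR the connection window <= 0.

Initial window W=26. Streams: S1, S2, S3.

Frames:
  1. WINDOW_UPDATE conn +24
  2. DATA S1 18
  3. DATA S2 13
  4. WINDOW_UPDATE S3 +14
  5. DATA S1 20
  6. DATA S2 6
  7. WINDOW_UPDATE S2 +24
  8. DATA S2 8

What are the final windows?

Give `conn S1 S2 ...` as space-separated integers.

Answer: -15 -12 23 40

Derivation:
Op 1: conn=50 S1=26 S2=26 S3=26 blocked=[]
Op 2: conn=32 S1=8 S2=26 S3=26 blocked=[]
Op 3: conn=19 S1=8 S2=13 S3=26 blocked=[]
Op 4: conn=19 S1=8 S2=13 S3=40 blocked=[]
Op 5: conn=-1 S1=-12 S2=13 S3=40 blocked=[1, 2, 3]
Op 6: conn=-7 S1=-12 S2=7 S3=40 blocked=[1, 2, 3]
Op 7: conn=-7 S1=-12 S2=31 S3=40 blocked=[1, 2, 3]
Op 8: conn=-15 S1=-12 S2=23 S3=40 blocked=[1, 2, 3]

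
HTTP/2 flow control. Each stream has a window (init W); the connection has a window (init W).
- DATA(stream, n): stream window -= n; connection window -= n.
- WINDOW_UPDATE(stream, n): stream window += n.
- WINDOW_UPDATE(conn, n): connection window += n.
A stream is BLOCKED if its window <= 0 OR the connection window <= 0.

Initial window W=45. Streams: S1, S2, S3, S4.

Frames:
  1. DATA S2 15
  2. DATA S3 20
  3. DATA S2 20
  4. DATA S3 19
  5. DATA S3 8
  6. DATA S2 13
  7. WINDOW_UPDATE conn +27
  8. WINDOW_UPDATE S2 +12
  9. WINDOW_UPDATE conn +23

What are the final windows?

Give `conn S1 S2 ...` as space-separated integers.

Op 1: conn=30 S1=45 S2=30 S3=45 S4=45 blocked=[]
Op 2: conn=10 S1=45 S2=30 S3=25 S4=45 blocked=[]
Op 3: conn=-10 S1=45 S2=10 S3=25 S4=45 blocked=[1, 2, 3, 4]
Op 4: conn=-29 S1=45 S2=10 S3=6 S4=45 blocked=[1, 2, 3, 4]
Op 5: conn=-37 S1=45 S2=10 S3=-2 S4=45 blocked=[1, 2, 3, 4]
Op 6: conn=-50 S1=45 S2=-3 S3=-2 S4=45 blocked=[1, 2, 3, 4]
Op 7: conn=-23 S1=45 S2=-3 S3=-2 S4=45 blocked=[1, 2, 3, 4]
Op 8: conn=-23 S1=45 S2=9 S3=-2 S4=45 blocked=[1, 2, 3, 4]
Op 9: conn=0 S1=45 S2=9 S3=-2 S4=45 blocked=[1, 2, 3, 4]

Answer: 0 45 9 -2 45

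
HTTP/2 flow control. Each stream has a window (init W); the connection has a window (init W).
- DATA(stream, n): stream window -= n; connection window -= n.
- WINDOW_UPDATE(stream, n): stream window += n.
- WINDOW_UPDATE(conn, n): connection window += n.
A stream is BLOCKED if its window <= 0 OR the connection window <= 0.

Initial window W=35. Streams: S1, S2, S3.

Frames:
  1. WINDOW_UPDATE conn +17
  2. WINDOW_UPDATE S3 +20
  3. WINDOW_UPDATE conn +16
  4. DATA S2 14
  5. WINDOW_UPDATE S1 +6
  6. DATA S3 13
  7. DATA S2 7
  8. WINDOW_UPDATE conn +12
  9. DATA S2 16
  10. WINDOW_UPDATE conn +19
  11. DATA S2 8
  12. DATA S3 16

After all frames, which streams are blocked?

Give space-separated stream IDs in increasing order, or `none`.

Op 1: conn=52 S1=35 S2=35 S3=35 blocked=[]
Op 2: conn=52 S1=35 S2=35 S3=55 blocked=[]
Op 3: conn=68 S1=35 S2=35 S3=55 blocked=[]
Op 4: conn=54 S1=35 S2=21 S3=55 blocked=[]
Op 5: conn=54 S1=41 S2=21 S3=55 blocked=[]
Op 6: conn=41 S1=41 S2=21 S3=42 blocked=[]
Op 7: conn=34 S1=41 S2=14 S3=42 blocked=[]
Op 8: conn=46 S1=41 S2=14 S3=42 blocked=[]
Op 9: conn=30 S1=41 S2=-2 S3=42 blocked=[2]
Op 10: conn=49 S1=41 S2=-2 S3=42 blocked=[2]
Op 11: conn=41 S1=41 S2=-10 S3=42 blocked=[2]
Op 12: conn=25 S1=41 S2=-10 S3=26 blocked=[2]

Answer: S2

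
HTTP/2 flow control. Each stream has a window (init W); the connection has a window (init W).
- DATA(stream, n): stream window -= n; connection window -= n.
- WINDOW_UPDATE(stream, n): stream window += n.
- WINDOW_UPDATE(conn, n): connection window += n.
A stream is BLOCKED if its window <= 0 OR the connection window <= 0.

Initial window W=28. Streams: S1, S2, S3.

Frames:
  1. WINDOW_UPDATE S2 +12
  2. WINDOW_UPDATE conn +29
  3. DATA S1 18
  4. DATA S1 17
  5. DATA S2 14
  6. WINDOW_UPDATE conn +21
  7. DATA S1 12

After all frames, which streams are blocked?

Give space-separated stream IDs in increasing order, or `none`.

Op 1: conn=28 S1=28 S2=40 S3=28 blocked=[]
Op 2: conn=57 S1=28 S2=40 S3=28 blocked=[]
Op 3: conn=39 S1=10 S2=40 S3=28 blocked=[]
Op 4: conn=22 S1=-7 S2=40 S3=28 blocked=[1]
Op 5: conn=8 S1=-7 S2=26 S3=28 blocked=[1]
Op 6: conn=29 S1=-7 S2=26 S3=28 blocked=[1]
Op 7: conn=17 S1=-19 S2=26 S3=28 blocked=[1]

Answer: S1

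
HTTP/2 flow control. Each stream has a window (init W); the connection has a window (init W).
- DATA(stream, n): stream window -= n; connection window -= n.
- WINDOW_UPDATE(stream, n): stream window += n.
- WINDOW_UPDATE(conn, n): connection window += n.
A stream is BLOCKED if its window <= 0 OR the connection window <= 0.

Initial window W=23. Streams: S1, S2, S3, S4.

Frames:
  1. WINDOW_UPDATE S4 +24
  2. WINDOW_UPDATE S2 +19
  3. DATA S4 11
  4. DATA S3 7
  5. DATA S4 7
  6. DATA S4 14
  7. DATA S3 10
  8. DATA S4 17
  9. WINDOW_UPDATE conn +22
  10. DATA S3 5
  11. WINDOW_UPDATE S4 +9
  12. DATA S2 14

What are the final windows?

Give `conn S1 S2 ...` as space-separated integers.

Op 1: conn=23 S1=23 S2=23 S3=23 S4=47 blocked=[]
Op 2: conn=23 S1=23 S2=42 S3=23 S4=47 blocked=[]
Op 3: conn=12 S1=23 S2=42 S3=23 S4=36 blocked=[]
Op 4: conn=5 S1=23 S2=42 S3=16 S4=36 blocked=[]
Op 5: conn=-2 S1=23 S2=42 S3=16 S4=29 blocked=[1, 2, 3, 4]
Op 6: conn=-16 S1=23 S2=42 S3=16 S4=15 blocked=[1, 2, 3, 4]
Op 7: conn=-26 S1=23 S2=42 S3=6 S4=15 blocked=[1, 2, 3, 4]
Op 8: conn=-43 S1=23 S2=42 S3=6 S4=-2 blocked=[1, 2, 3, 4]
Op 9: conn=-21 S1=23 S2=42 S3=6 S4=-2 blocked=[1, 2, 3, 4]
Op 10: conn=-26 S1=23 S2=42 S3=1 S4=-2 blocked=[1, 2, 3, 4]
Op 11: conn=-26 S1=23 S2=42 S3=1 S4=7 blocked=[1, 2, 3, 4]
Op 12: conn=-40 S1=23 S2=28 S3=1 S4=7 blocked=[1, 2, 3, 4]

Answer: -40 23 28 1 7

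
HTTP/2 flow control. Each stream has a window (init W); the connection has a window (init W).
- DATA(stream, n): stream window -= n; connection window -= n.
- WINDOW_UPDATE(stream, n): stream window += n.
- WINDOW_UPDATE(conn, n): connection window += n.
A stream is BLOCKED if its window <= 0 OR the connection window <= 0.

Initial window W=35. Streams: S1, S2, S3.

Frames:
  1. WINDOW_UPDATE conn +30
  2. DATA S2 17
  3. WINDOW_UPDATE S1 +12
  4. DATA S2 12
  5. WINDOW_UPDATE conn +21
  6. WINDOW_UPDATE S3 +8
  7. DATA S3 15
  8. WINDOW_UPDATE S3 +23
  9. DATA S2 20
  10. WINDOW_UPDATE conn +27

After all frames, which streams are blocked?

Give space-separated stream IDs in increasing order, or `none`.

Op 1: conn=65 S1=35 S2=35 S3=35 blocked=[]
Op 2: conn=48 S1=35 S2=18 S3=35 blocked=[]
Op 3: conn=48 S1=47 S2=18 S3=35 blocked=[]
Op 4: conn=36 S1=47 S2=6 S3=35 blocked=[]
Op 5: conn=57 S1=47 S2=6 S3=35 blocked=[]
Op 6: conn=57 S1=47 S2=6 S3=43 blocked=[]
Op 7: conn=42 S1=47 S2=6 S3=28 blocked=[]
Op 8: conn=42 S1=47 S2=6 S3=51 blocked=[]
Op 9: conn=22 S1=47 S2=-14 S3=51 blocked=[2]
Op 10: conn=49 S1=47 S2=-14 S3=51 blocked=[2]

Answer: S2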